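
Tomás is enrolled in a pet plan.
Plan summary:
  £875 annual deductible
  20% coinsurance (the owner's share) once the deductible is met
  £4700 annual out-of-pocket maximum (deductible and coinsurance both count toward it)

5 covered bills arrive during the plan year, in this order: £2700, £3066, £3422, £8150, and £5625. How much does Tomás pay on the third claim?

Claim 1 (£2700): £875 to deductible, leaving £1825; 20% of £1825 = £365. Owner pays £1240; OOP now £1240.
Claim 2 (£3066): 20% coinsurance on £3066 = £613.20. Owner owes £613.20 (running OOP £1853.20).
Claim 3 (£3422): deductible met; 20% of £3422 = £684.40. Cost to owner: £684.40. OOP to date £2537.60.

£684.40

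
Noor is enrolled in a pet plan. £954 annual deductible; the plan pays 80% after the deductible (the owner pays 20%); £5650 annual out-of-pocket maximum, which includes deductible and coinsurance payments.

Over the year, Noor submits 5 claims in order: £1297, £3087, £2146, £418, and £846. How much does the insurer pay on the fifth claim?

#1 (£1297): £954 to deductible, leaving £343; owner's 20% is £68.60. Cost to owner: £1022.60. OOP to date £1022.60. Plan pays £1297 − £1022.60 = £274.40.
#2 (£3087): deductible met; 20% of £3087 = £617.40. Owner pays £617.40; OOP now £1640. Plan pays £3087 − £617.40 = £2469.60.
#3 (£2146): deductible met; 20% of £2146 = £429.20. Owner owes £429.20 (running OOP £2069.20). Plan pays £2146 − £429.20 = £1716.80.
#4 (£418): 20% coinsurance on £418 = £83.60. Owner pays £83.60; OOP now £2152.80. Plan pays £418 − £83.60 = £334.40.
#5 (£846): 20% coinsurance on £846 = £169.20. Owner pays £169.20; OOP now £2322. Insurer: £846 − £169.20 = £676.80.

£676.80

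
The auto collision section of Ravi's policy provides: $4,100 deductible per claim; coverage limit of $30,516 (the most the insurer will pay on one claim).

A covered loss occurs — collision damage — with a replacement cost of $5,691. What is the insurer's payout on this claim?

$1,591

Less the $4,100 deductible: $5,691 − $4,100 = $1,591.
$1,591 is within the $30,516 limit, so the insurer pays $1,591.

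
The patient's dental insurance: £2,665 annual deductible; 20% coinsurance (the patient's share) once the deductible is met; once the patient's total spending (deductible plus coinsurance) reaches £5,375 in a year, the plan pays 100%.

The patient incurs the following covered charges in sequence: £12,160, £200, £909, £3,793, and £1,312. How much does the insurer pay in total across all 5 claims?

£12,999

Claim 1 — £12,160: deductible takes £2,665, £9,495 remains; coinsurance £9,495 × 20% = £1,899. Cost to patient: £4,564. OOP to date £4,564. Plan pays £12,160 − £4,564 = £7,596.
Claim 2 — £200: deductible met; 20% of £200 = £40. Patient owes £40 (running OOP £4,604). Plan pays £200 − £40 = £160.
Claim 3 — £909: deductible met; 20% of £909 = £181.80. Cost to patient: £181.80. OOP to date £4,785.80. Plan pays £909 − £181.80 = £727.20.
Claim 4 — £3,793: deductible already satisfied, so patient's share is 20% × £3,793 = £758.60. OOP would hit £5,544.40 > £5,375, so the cap limits the patient to £5,375 − £4,785.80 = £589.20. Insurer: £3,793 − £589.20 = £3,203.80.
Claim 5 — £1,312: 20% coinsurance on £1,312 = £262.40. OOP would hit £5,637.40 > £5,375, so the cap limits the patient to £5,375 − £5,375 = £0. Insurer: £1,312 − £0 = £1,312.
Insurer total: £7,596 + £160 + £727.20 + £3,203.80 + £1,312 = £12,999.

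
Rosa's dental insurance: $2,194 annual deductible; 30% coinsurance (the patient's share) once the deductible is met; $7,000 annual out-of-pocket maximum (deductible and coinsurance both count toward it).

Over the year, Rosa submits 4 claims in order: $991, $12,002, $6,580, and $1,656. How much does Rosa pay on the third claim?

#1 ($991): entire amount goes to the deductible. Cost to patient: $991. OOP to date $991.
#2 ($12,002): $1,203 to deductible, leaving $10,799; 30% of $10,799 = $3,239.70. Patient owes $4,442.70 (running OOP $5,433.70).
#3 ($6,580): deductible met; 30% of $6,580 = $1,974. Adding that to $5,433.70 gives $7,407.70, past the $7,000 cap; patient pays only $7,000 − $5,433.70 = $1,566.30.

$1,566.30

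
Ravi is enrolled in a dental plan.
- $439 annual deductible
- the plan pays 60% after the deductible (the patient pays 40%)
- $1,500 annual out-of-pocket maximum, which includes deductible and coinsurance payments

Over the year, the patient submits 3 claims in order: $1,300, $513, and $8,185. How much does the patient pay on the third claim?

Claim 1 — $1,300: $439 finishes the deductible; $861 goes to coinsurance; 40% of $861 = $344.40. Patient owes $783.40 (running OOP $783.40).
Claim 2 — $513: 40% coinsurance on $513 = $205.20. Cost to patient: $205.20. OOP to date $988.60.
Claim 3 — $8,185: deductible met; 40% of $8,185 = $3,274. OOP would hit $4,262.60 > $1,500, so the cap limits the patient to $1,500 − $988.60 = $511.40.

$511.40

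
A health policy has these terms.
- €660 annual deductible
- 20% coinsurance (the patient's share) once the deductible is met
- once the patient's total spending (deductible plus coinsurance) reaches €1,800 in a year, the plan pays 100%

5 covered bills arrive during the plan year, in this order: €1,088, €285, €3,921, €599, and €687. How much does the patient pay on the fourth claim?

Bill 1, €1,088: €660 finishes the deductible; €428 goes to coinsurance; patient's 20% is €85.60. Patient pays €745.60; OOP now €745.60.
Bill 2, €285: 20% coinsurance on €285 = €57. Patient owes €57 (running OOP €802.60).
Bill 3, €3,921: deductible already satisfied, so patient's share is 20% × €3,921 = €784.20. Patient pays €784.20; OOP now €1,586.80.
Bill 4, €599: deductible met; 20% of €599 = €119.80. Cost to patient: €119.80. OOP to date €1,706.60.

€119.80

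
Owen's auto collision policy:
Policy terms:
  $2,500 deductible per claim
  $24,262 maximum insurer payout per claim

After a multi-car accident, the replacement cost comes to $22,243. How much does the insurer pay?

Less the $2,500 deductible: $22,243 − $2,500 = $19,743.
That's under the $24,262 cap, so the insurer reimburses the full $19,743.

$19,743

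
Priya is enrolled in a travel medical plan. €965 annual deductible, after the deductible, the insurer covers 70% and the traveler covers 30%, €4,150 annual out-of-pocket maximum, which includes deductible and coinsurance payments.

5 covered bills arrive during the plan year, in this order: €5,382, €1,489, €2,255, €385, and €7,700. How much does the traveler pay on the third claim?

Claim 1 (€5,382): €965 to deductible, leaving €4,417; 30% of €4,417 = €1,325.10. Cost to traveler: €2,290.10. OOP to date €2,290.10.
Claim 2 (€1,489): deductible already satisfied, so traveler's share is 30% × €1,489 = €446.70. Traveler pays €446.70; OOP now €2,736.80.
Claim 3 (€2,255): deductible already satisfied, so traveler's share is 30% × €2,255 = €676.50. Cost to traveler: €676.50. OOP to date €3,413.30.

€676.50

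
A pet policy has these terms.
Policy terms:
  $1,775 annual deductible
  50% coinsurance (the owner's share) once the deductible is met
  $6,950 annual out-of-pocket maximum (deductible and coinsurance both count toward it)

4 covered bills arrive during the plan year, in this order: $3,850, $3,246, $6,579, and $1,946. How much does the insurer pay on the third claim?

$4,064.50

Claim 1 — $3,850: $1,775 finishes the deductible; $2,075 goes to coinsurance; coinsurance $2,075 × 50% = $1,037.50. Owner pays $2,812.50; OOP now $2,812.50. Plan pays $3,850 − $2,812.50 = $1,037.50.
Claim 2 — $3,246: deductible met; 50% of $3,246 = $1,623. Cost to owner: $1,623. OOP to date $4,435.50. Plan pays $3,246 − $1,623 = $1,623.
Claim 3 — $6,579: deductible met; 50% of $6,579 = $3,289.50. Adding that to $4,435.50 gives $7,725, past the $6,950 cap; owner pays only $6,950 − $4,435.50 = $2,514.50. Insurer: $6,579 − $2,514.50 = $4,064.50.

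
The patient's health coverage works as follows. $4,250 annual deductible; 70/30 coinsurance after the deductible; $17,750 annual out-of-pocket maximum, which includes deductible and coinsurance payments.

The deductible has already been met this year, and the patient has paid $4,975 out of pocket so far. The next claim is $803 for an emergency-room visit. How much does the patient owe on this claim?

$240.90

With the deductible met, the entire $803 is subject to coinsurance.
30% of $803 = $240.90 falls to the patient.
Total out-of-pocket so far would be $4,975 + $240.90 = $5,215.90, below the $17,750 cap — no reduction.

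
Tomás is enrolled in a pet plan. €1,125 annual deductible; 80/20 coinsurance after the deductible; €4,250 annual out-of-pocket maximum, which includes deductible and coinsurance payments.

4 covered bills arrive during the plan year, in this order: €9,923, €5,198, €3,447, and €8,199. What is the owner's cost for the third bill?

€325.80

Bill 1, €9,923: €1,125 finishes the deductible; €8,798 goes to coinsurance; coinsurance €8,798 × 20% = €1,759.60. Cost to owner: €2,884.60. OOP to date €2,884.60.
Bill 2, €5,198: deductible already satisfied, so owner's share is 20% × €5,198 = €1,039.60. Owner pays €1,039.60; OOP now €3,924.20.
Bill 3, €3,447: 20% coinsurance on €3,447 = €689.40. OOP would hit €4,613.60 > €4,250, so the cap limits the owner to €4,250 − €3,924.20 = €325.80.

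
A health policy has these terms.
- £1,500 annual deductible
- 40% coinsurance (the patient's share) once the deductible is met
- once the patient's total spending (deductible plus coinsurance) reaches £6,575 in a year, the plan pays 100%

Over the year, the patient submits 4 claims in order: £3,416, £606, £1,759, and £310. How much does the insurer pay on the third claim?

£1,055.40

Claim 1 — £3,416: £1,500 finishes the deductible; £1,916 goes to coinsurance; 40% of £1,916 = £766.40. Cost to patient: £2,266.40. OOP to date £2,266.40. Plan pays £3,416 − £2,266.40 = £1,149.60.
Claim 2 — £606: deductible met; 40% of £606 = £242.40. Cost to patient: £242.40. OOP to date £2,508.80. Insurer: £606 − £242.40 = £363.60.
Claim 3 — £1,759: 40% coinsurance on £1,759 = £703.60. Cost to patient: £703.60. OOP to date £3,212.40. Insurer: £1,759 − £703.60 = £1,055.40.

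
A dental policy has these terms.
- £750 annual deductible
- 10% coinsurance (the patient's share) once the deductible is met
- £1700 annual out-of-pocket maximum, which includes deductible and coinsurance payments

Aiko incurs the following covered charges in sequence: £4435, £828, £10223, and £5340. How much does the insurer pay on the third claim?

Claim 1 — £4435: deductible takes £750, £3685 remains; 10% of £3685 = £368.50. Patient owes £1118.50 (running OOP £1118.50). Plan pays £4435 − £1118.50 = £3316.50.
Claim 2 — £828: deductible met; 10% of £828 = £82.80. Cost to patient: £82.80. OOP to date £1201.30. Plan pays £828 − £82.80 = £745.20.
Claim 3 — £10223: deductible already satisfied, so patient's share is 10% × £10223 = £1022.30. Adding that to £1201.30 gives £2223.60, past the £1700 cap; patient pays only £1700 − £1201.30 = £498.70. Plan pays £10223 − £498.70 = £9724.30.

£9724.30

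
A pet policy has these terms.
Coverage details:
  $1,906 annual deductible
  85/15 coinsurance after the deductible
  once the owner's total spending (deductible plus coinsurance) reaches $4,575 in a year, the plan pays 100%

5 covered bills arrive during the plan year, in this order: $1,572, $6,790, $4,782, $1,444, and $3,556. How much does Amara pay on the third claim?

$717.30

Claim 1 ($1,572): fully absorbed by the deductible. Owner owes $1,572 (running OOP $1,572).
Claim 2 ($6,790): $334 to deductible, leaving $6,456; coinsurance $6,456 × 15% = $968.40. Owner owes $1,302.40 (running OOP $2,874.40).
Claim 3 ($4,782): deductible already satisfied, so owner's share is 15% × $4,782 = $717.30. Owner owes $717.30 (running OOP $3,591.70).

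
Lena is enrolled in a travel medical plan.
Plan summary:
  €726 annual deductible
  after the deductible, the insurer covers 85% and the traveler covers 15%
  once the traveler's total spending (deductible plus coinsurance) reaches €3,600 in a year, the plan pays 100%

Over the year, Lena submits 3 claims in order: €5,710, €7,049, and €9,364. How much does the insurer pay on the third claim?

Claim 1 — €5,710: €726 to deductible, leaving €4,984; coinsurance €4,984 × 15% = €747.60. Traveler owes €1,473.60 (running OOP €1,473.60). Plan pays €5,710 − €1,473.60 = €4,236.40.
Claim 2 — €7,049: 15% coinsurance on €7,049 = €1,057.35. Traveler owes €1,057.35 (running OOP €2,530.95). Plan pays €7,049 − €1,057.35 = €5,991.65.
Claim 3 — €9,364: deductible met; 15% of €9,364 = €1,404.60. OOP would hit €3,935.55 > €3,600, so the cap limits the traveler to €3,600 − €2,530.95 = €1,069.05. Plan pays €9,364 − €1,069.05 = €8,294.95.

€8,294.95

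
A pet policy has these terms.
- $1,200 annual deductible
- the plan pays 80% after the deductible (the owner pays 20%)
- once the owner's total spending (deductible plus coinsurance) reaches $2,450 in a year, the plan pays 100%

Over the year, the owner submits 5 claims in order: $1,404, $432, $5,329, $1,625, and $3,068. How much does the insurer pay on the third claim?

Claim 1 ($1,404): deductible takes $1,200, $204 remains; 20% of $204 = $40.80. Cost to owner: $1,240.80. OOP to date $1,240.80. Plan pays $1,404 − $1,240.80 = $163.20.
Claim 2 ($432): deductible met; 20% of $432 = $86.40. Owner pays $86.40; OOP now $1,327.20. Plan pays $432 − $86.40 = $345.60.
Claim 3 ($5,329): 20% coinsurance on $5,329 = $1,065.80. Owner pays $1,065.80; OOP now $2,393. Plan pays $5,329 − $1,065.80 = $4,263.20.

$4,263.20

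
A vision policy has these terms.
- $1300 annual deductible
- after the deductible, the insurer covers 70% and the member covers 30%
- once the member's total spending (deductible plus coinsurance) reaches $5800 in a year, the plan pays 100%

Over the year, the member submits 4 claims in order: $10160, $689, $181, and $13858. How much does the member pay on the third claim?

$54.30

#1 ($10160): $1300 finishes the deductible; $8860 goes to coinsurance; coinsurance $8860 × 30% = $2658. Member pays $3958; OOP now $3958.
#2 ($689): deductible met; 30% of $689 = $206.70. Member pays $206.70; OOP now $4164.70.
#3 ($181): deductible met; 30% of $181 = $54.30. Member pays $54.30; OOP now $4219.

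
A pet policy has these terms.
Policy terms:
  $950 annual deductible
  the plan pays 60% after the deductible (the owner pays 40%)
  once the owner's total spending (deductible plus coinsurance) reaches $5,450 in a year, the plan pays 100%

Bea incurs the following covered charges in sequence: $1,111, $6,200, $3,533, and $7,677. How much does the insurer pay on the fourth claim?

Claim 1 ($1,111): $950 finishes the deductible; $161 goes to coinsurance; 40% of $161 = $64.40. Owner pays $1,014.40; OOP now $1,014.40. Plan pays $1,111 − $1,014.40 = $96.60.
Claim 2 ($6,200): deductible met; 40% of $6,200 = $2,480. Owner owes $2,480 (running OOP $3,494.40). Insurer: $6,200 − $2,480 = $3,720.
Claim 3 ($3,533): 40% coinsurance on $3,533 = $1,413.20. Owner pays $1,413.20; OOP now $4,907.60. Insurer: $3,533 − $1,413.20 = $2,119.80.
Claim 4 ($7,677): deductible met; 40% of $7,677 = $3,070.80. That would push OOP to $7,978.40, over the $5,450 cap, so owner pays $5,450 − $4,907.60 = $542.40. Plan pays $7,677 − $542.40 = $7,134.60.

$7,134.60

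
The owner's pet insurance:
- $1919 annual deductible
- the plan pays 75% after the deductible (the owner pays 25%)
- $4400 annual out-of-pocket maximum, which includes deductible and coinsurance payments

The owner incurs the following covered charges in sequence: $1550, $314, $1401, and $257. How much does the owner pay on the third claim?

Bill 1, $1550: entire amount goes to the deductible. Owner pays $1550; OOP now $1550.
Bill 2, $314: fully absorbed by the deductible. Owner pays $314; OOP now $1864.
Bill 3, $1401: $55 to deductible, leaving $1346; 25% of $1346 = $336.50. Owner pays $391.50; OOP now $2255.50.

$391.50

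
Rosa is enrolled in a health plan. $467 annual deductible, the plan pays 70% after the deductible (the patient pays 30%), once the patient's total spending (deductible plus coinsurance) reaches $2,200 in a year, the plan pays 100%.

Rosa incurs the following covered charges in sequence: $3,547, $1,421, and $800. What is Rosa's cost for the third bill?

$240

Bill 1, $3,547: $467 to deductible, leaving $3,080; 30% of $3,080 = $924. Patient owes $1,391 (running OOP $1,391).
Bill 2, $1,421: deductible already satisfied, so patient's share is 30% × $1,421 = $426.30. Patient pays $426.30; OOP now $1,817.30.
Bill 3, $800: 30% coinsurance on $800 = $240. Cost to patient: $240. OOP to date $2,057.30.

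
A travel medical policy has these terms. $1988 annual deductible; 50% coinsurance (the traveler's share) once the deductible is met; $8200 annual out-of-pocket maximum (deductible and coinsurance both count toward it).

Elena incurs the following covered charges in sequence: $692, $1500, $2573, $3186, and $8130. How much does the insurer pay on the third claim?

$1286.50

Claim 1 ($692): all of it applies to the deductible. Cost to traveler: $692. OOP to date $692. Insurer: $692 − $692 = $0.
Claim 2 ($1500): $1296 finishes the deductible; $204 goes to coinsurance; coinsurance $204 × 50% = $102. Cost to traveler: $1398. OOP to date $2090. Insurer: $1500 − $1398 = $102.
Claim 3 ($2573): 50% coinsurance on $2573 = $1286.50. Traveler owes $1286.50 (running OOP $3376.50). Plan pays $2573 − $1286.50 = $1286.50.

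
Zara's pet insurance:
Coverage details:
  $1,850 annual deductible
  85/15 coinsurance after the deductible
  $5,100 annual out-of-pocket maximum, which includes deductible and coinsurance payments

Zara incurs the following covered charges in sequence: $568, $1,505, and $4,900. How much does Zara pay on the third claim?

Bill 1, $568: all of it applies to the deductible. Owner owes $568 (running OOP $568).
Bill 2, $1,505: $1,282 to deductible, leaving $223; 15% of $223 = $33.45. Owner pays $1,315.45; OOP now $1,883.45.
Bill 3, $4,900: deductible already satisfied, so owner's share is 15% × $4,900 = $735. Cost to owner: $735. OOP to date $2,618.45.

$735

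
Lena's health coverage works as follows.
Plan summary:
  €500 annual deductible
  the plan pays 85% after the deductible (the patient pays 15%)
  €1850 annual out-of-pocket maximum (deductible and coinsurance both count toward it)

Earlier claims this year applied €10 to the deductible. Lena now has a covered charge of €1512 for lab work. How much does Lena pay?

Remaining deductible: €500 − €10 = €490.
The remaining €1022 (= €1512 − €490) moves to coinsurance.
Patient's 15% share of €1022 is €153.30.
That puts the patient's cost at €490 + €153.30 = €643.30 before any cap.
Cumulative spending €10 + €643.30 = €653.30 stays under the €1850 maximum.

€643.30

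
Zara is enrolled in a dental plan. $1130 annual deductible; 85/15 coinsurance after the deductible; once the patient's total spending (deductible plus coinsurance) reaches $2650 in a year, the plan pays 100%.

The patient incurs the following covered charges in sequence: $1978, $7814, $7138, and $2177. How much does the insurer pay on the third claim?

Bill 1, $1978: $1130 finishes the deductible; $848 goes to coinsurance; 15% of $848 = $127.20. Patient pays $1257.20; OOP now $1257.20. Insurer: $1978 − $1257.20 = $720.80.
Bill 2, $7814: deductible already satisfied, so patient's share is 15% × $7814 = $1172.10. Patient pays $1172.10; OOP now $2429.30. Insurer: $7814 − $1172.10 = $6641.90.
Bill 3, $7138: 15% coinsurance on $7138 = $1070.70. That would push OOP to $3500, over the $2650 cap, so patient pays $2650 − $2429.30 = $220.70. Insurer: $7138 − $220.70 = $6917.30.

$6917.30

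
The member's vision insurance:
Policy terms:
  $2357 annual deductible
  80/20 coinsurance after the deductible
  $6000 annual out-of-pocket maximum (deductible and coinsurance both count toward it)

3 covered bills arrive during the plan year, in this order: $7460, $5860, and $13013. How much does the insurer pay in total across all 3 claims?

$20333

Claim 1 — $7460: deductible takes $2357, $5103 remains; 20% of $5103 = $1020.60. Member owes $3377.60 (running OOP $3377.60). Plan pays $7460 − $3377.60 = $4082.40.
Claim 2 — $5860: deductible met; 20% of $5860 = $1172. Cost to member: $1172. OOP to date $4549.60. Insurer: $5860 − $1172 = $4688.
Claim 3 — $13013: 20% coinsurance on $13013 = $2602.60. That would push OOP to $7152.20, over the $6000 cap, so member pays $6000 − $4549.60 = $1450.40. Insurer: $13013 − $1450.40 = $11562.60.
Insurer total = bills − member's total = $26333 − $6000 = $20333.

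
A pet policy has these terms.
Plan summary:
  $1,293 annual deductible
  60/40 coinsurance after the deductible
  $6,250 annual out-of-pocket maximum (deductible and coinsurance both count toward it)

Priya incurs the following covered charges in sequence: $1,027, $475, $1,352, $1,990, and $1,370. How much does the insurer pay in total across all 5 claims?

$2,952.60

Bill 1, $1,027: all of it applies to the deductible. Owner owes $1,027 (running OOP $1,027). Plan pays $1,027 − $1,027 = $0.
Bill 2, $475: deductible takes $266, $209 remains; 40% of $209 = $83.60. Owner pays $349.60; OOP now $1,376.60. Plan pays $475 − $349.60 = $125.40.
Bill 3, $1,352: deductible already satisfied, so owner's share is 40% × $1,352 = $540.80. Owner pays $540.80; OOP now $1,917.40. Insurer: $1,352 − $540.80 = $811.20.
Bill 4, $1,990: 40% coinsurance on $1,990 = $796. Owner owes $796 (running OOP $2,713.40). Plan pays $1,990 − $796 = $1,194.
Bill 5, $1,370: deductible already satisfied, so owner's share is 40% × $1,370 = $548. Cost to owner: $548. OOP to date $3,261.40. Insurer: $1,370 − $548 = $822.
Insurer total = bills − owner's total = $6,214 − $3,261.40 = $2,952.60.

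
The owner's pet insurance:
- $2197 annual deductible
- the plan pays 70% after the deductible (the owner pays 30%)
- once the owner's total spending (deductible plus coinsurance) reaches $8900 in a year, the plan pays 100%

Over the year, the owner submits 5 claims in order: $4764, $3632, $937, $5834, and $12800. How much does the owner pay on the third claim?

$281.10

#1 ($4764): deductible takes $2197, $2567 remains; 30% of $2567 = $770.10. Cost to owner: $2967.10. OOP to date $2967.10.
#2 ($3632): deductible already satisfied, so owner's share is 30% × $3632 = $1089.60. Cost to owner: $1089.60. OOP to date $4056.70.
#3 ($937): 30% coinsurance on $937 = $281.10. Cost to owner: $281.10. OOP to date $4337.80.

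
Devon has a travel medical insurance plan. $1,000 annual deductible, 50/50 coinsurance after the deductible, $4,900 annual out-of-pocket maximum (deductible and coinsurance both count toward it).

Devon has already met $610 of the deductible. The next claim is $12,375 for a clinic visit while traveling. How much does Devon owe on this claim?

Remaining deductible: $1,000 − $610 = $390.
After the $390 deductible portion, $12,375 − $390 = $11,985 is subject to coinsurance.
Coinsurance: $11,985 × 50% = $5,992.50.
Traveler responsibility before any cap: $390 + $5,992.50 = $6,382.50.
Adding $6,382.50 to the $610 already spent would give $6,992.50, which exceeds the $4,900 cap; the traveler pays just $4,900 − $610 = $4,290.

$4,290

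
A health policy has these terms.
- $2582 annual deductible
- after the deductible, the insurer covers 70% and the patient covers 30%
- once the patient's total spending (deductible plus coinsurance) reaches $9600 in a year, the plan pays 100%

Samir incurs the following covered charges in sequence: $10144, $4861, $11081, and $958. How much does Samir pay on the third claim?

#1 ($10144): $2582 to deductible, leaving $7562; coinsurance $7562 × 30% = $2268.60. Cost to patient: $4850.60. OOP to date $4850.60.
#2 ($4861): 30% coinsurance on $4861 = $1458.30. Patient pays $1458.30; OOP now $6308.90.
#3 ($11081): deductible already satisfied, so patient's share is 30% × $11081 = $3324.30. OOP would hit $9633.20 > $9600, so the cap limits the patient to $9600 − $6308.90 = $3291.10.

$3291.10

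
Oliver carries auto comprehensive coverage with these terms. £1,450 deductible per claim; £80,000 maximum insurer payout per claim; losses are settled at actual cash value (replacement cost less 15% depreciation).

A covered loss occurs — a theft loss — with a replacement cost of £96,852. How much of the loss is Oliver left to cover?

Actual cash value after 15% depreciation: £96,852 × 85% = £82,324.20.
Subtract the deductible: £82,324.20 − £1,450 = £80,874.20.
£80,874.20 exceeds the £80,000 limit, so the insurer pays the limit: £80,000.
The policyholder bears the rest of the original loss: £96,852 − £80,000 = £16,852.

£16,852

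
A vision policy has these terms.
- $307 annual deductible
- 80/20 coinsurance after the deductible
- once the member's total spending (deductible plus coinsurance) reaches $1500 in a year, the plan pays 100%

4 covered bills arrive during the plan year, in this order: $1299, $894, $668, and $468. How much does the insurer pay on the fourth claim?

$374.40

#1 ($1299): $307 to deductible, leaving $992; 20% of $992 = $198.40. Member pays $505.40; OOP now $505.40. Plan pays $1299 − $505.40 = $793.60.
#2 ($894): deductible already satisfied, so member's share is 20% × $894 = $178.80. Member owes $178.80 (running OOP $684.20). Insurer: $894 − $178.80 = $715.20.
#3 ($668): 20% coinsurance on $668 = $133.60. Member pays $133.60; OOP now $817.80. Insurer: $668 − $133.60 = $534.40.
#4 ($468): deductible already satisfied, so member's share is 20% × $468 = $93.60. Cost to member: $93.60. OOP to date $911.40. Plan pays $468 − $93.60 = $374.40.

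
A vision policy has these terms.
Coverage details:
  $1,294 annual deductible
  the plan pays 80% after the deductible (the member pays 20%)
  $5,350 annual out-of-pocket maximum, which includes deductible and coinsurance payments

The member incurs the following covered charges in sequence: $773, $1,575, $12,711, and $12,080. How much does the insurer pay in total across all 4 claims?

$21,789

Bill 1, $773: entire amount goes to the deductible. Member owes $773 (running OOP $773). Insurer: $773 − $773 = $0.
Bill 2, $1,575: $521 finishes the deductible; $1,054 goes to coinsurance; 20% of $1,054 = $210.80. Member pays $731.80; OOP now $1,504.80. Plan pays $1,575 − $731.80 = $843.20.
Bill 3, $12,711: deductible already satisfied, so member's share is 20% × $12,711 = $2,542.20. Member pays $2,542.20; OOP now $4,047. Insurer: $12,711 − $2,542.20 = $10,168.80.
Bill 4, $12,080: deductible met; 20% of $12,080 = $2,416. Adding that to $4,047 gives $6,463, past the $5,350 cap; member pays only $5,350 − $4,047 = $1,303. Insurer: $12,080 − $1,303 = $10,777.
Insurer total: $0 + $843.20 + $10,168.80 + $10,777 = $21,789.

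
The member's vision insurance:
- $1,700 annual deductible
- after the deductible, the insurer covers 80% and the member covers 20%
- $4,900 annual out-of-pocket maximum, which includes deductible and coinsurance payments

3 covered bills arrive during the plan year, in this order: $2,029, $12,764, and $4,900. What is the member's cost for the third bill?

Bill 1, $2,029: $1,700 to deductible, leaving $329; 20% of $329 = $65.80. Member owes $1,765.80 (running OOP $1,765.80).
Bill 2, $12,764: 20% coinsurance on $12,764 = $2,552.80. Cost to member: $2,552.80. OOP to date $4,318.60.
Bill 3, $4,900: deductible met; 20% of $4,900 = $980. Adding that to $4,318.60 gives $5,298.60, past the $4,900 cap; member pays only $4,900 − $4,318.60 = $581.40.

$581.40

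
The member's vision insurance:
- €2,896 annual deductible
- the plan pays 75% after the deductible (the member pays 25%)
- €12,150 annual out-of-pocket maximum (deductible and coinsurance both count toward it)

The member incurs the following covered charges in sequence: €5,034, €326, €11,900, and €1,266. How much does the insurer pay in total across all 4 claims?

€11,722.50

Claim 1 (€5,034): €2,896 to deductible, leaving €2,138; member's 25% is €534.50. Cost to member: €3,430.50. OOP to date €3,430.50. Insurer: €5,034 − €3,430.50 = €1,603.50.
Claim 2 (€326): 25% coinsurance on €326 = €81.50. Cost to member: €81.50. OOP to date €3,512. Plan pays €326 − €81.50 = €244.50.
Claim 3 (€11,900): deductible met; 25% of €11,900 = €2,975. Member pays €2,975; OOP now €6,487. Insurer: €11,900 − €2,975 = €8,925.
Claim 4 (€1,266): deductible already satisfied, so member's share is 25% × €1,266 = €316.50. Member owes €316.50 (running OOP €6,803.50). Insurer: €1,266 − €316.50 = €949.50.
Insurer total = bills − member's total = €18,526 − €6,803.50 = €11,722.50.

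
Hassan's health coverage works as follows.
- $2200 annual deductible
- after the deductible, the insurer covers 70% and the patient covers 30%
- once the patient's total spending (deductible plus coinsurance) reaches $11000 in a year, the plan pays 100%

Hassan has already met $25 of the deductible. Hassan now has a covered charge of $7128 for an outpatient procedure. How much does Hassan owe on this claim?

$3660.90

$25 of the $2200 deductible is already met, leaving $2175.
That leaves $7128 − $2175 = $4953 for coinsurance.
Patient's 30% share of $4953 is $1485.90.
That puts the patient's cost at $2175 + $1485.90 = $3660.90 before any cap.
Cumulative spending $25 + $3660.90 = $3685.90 stays under the $11000 maximum.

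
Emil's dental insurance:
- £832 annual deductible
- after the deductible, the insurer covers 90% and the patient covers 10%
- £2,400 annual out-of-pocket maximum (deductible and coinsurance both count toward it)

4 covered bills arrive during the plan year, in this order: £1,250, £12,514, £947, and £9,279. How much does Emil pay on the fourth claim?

£180.10

Claim 1 (£1,250): deductible takes £832, £418 remains; 10% of £418 = £41.80. Patient pays £873.80; OOP now £873.80.
Claim 2 (£12,514): deductible met; 10% of £12,514 = £1,251.40. Patient owes £1,251.40 (running OOP £2,125.20).
Claim 3 (£947): deductible met; 10% of £947 = £94.70. Cost to patient: £94.70. OOP to date £2,219.90.
Claim 4 (£9,279): deductible already satisfied, so patient's share is 10% × £9,279 = £927.90. That would push OOP to £3,147.80, over the £2,400 cap, so patient pays £2,400 − £2,219.90 = £180.10.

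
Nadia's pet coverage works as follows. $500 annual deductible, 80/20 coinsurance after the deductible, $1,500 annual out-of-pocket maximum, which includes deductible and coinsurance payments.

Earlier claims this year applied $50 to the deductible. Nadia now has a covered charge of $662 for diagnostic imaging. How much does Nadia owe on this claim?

Deductible still to meet: $500 − $50 = $450.
That leaves $662 − $450 = $212 for coinsurance.
20% of $212 = $42.40 falls to the owner.
Owner responsibility before any cap: $450 + $42.40 = $492.40.
Total out-of-pocket so far would be $50 + $492.40 = $542.40, below the $1,500 cap — no reduction.

$492.40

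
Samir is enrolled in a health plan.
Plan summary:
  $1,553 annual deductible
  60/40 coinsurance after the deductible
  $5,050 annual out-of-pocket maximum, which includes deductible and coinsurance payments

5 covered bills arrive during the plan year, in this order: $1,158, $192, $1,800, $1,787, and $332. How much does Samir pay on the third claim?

$841.80

#1 ($1,158): entire amount goes to the deductible. Patient owes $1,158 (running OOP $1,158).
#2 ($192): fully absorbed by the deductible. Patient pays $192; OOP now $1,350.
#3 ($1,800): deductible takes $203, $1,597 remains; coinsurance $1,597 × 40% = $638.80. Cost to patient: $841.80. OOP to date $2,191.80.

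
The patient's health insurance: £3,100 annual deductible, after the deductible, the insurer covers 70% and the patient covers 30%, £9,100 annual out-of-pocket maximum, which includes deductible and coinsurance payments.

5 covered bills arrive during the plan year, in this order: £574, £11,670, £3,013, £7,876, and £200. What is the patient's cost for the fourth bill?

£2,352.90

Claim 1 — £574: fully absorbed by the deductible. Cost to patient: £574. OOP to date £574.
Claim 2 — £11,670: £2,526 to deductible, leaving £9,144; patient's 30% is £2,743.20. Cost to patient: £5,269.20. OOP to date £5,843.20.
Claim 3 — £3,013: 30% coinsurance on £3,013 = £903.90. Cost to patient: £903.90. OOP to date £6,747.10.
Claim 4 — £7,876: deductible already satisfied, so patient's share is 30% × £7,876 = £2,362.80. That would push OOP to £9,109.90, over the £9,100 cap, so patient pays £9,100 − £6,747.10 = £2,352.90.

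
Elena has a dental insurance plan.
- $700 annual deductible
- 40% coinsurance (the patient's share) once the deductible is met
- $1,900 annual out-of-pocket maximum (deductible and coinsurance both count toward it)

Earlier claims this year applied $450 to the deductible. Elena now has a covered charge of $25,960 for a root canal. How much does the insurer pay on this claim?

$24,510

Remaining deductible: $700 − $450 = $250.
The remaining $25,710 (= $25,960 − $250) moves to coinsurance.
Coinsurance: $25,710 × 40% = $10,284.
Patient responsibility before any cap: $250 + $10,284 = $10,534.
That would bring total out-of-pocket to $10,984, past the $1,900 cap. The patient is capped at $1,900 − $450 = $1,450 on this claim.
Insurer pays the balance: $25,960 − $1,450 = $24,510.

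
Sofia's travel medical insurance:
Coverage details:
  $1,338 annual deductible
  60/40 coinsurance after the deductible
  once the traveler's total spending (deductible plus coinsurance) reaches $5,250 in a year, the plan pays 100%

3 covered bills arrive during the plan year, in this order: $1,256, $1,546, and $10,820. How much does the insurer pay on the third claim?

#1 ($1,256): all of it applies to the deductible. Traveler owes $1,256 (running OOP $1,256). Plan pays $1,256 − $1,256 = $0.
#2 ($1,546): $82 to deductible, leaving $1,464; traveler's 40% is $585.60. Traveler owes $667.60 (running OOP $1,923.60). Plan pays $1,546 − $667.60 = $878.40.
#3 ($10,820): deductible already satisfied, so traveler's share is 40% × $10,820 = $4,328. Adding that to $1,923.60 gives $6,251.60, past the $5,250 cap; traveler pays only $5,250 − $1,923.60 = $3,326.40. Plan pays $10,820 − $3,326.40 = $7,493.60.

$7,493.60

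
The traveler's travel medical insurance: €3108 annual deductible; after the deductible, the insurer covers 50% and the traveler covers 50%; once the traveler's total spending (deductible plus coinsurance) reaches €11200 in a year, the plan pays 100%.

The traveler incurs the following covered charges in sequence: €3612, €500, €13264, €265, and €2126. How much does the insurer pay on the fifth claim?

€1300.50

Claim 1 — €3612: €3108 finishes the deductible; €504 goes to coinsurance; coinsurance €504 × 50% = €252. Traveler owes €3360 (running OOP €3360). Plan pays €3612 − €3360 = €252.
Claim 2 — €500: 50% coinsurance on €500 = €250. Cost to traveler: €250. OOP to date €3610. Insurer: €500 − €250 = €250.
Claim 3 — €13264: deductible met; 50% of €13264 = €6632. Cost to traveler: €6632. OOP to date €10242. Plan pays €13264 − €6632 = €6632.
Claim 4 — €265: deductible already satisfied, so traveler's share is 50% × €265 = €132.50. Traveler pays €132.50; OOP now €10374.50. Plan pays €265 − €132.50 = €132.50.
Claim 5 — €2126: deductible met; 50% of €2126 = €1063. That would push OOP to €11437.50, over the €11200 cap, so traveler pays €11200 − €10374.50 = €825.50. Plan pays €2126 − €825.50 = €1300.50.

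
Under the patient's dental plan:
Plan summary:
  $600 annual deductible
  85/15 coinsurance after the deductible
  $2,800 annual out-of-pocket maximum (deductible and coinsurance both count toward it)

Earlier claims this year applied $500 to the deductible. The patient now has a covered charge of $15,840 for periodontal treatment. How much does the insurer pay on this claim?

$13,540

Remaining deductible: $600 − $500 = $100.
That leaves $15,840 − $100 = $15,740 for coinsurance.
15% of $15,740 = $2,361 falls to the patient.
That puts the patient's cost at $100 + $2,361 = $2,461 before any cap.
That would bring total out-of-pocket to $2,961, past the $2,800 cap. The patient is capped at $2,800 − $500 = $2,300 on this claim.
Insurer pays the balance: $15,840 − $2,300 = $13,540.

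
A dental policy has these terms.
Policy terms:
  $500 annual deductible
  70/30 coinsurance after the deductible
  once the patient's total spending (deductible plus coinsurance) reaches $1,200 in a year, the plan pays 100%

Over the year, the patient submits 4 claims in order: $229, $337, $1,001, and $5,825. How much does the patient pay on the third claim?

$300.30

Claim 1 — $229: fully absorbed by the deductible. Patient owes $229 (running OOP $229).
Claim 2 — $337: $271 to deductible, leaving $66; coinsurance $66 × 30% = $19.80. Patient owes $290.80 (running OOP $519.80).
Claim 3 — $1,001: deductible met; 30% of $1,001 = $300.30. Cost to patient: $300.30. OOP to date $820.10.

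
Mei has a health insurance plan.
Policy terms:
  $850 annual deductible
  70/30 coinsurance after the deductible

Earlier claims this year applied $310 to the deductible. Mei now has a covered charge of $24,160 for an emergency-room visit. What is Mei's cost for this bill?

$310 of the $850 deductible is already met, leaving $540.
The remaining $23,620 (= $24,160 − $540) moves to coinsurance.
Patient's 30% share of $23,620 is $7,086.
So the patient owes $540 + $7,086 = $7,626.

$7,626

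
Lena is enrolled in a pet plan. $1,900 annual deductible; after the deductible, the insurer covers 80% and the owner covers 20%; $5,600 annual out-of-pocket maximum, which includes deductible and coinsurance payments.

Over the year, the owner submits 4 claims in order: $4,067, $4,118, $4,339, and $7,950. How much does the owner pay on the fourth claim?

Claim 1 — $4,067: $1,900 finishes the deductible; $2,167 goes to coinsurance; 20% of $2,167 = $433.40. Cost to owner: $2,333.40. OOP to date $2,333.40.
Claim 2 — $4,118: deductible already satisfied, so owner's share is 20% × $4,118 = $823.60. Owner owes $823.60 (running OOP $3,157).
Claim 3 — $4,339: deductible already satisfied, so owner's share is 20% × $4,339 = $867.80. Owner owes $867.80 (running OOP $4,024.80).
Claim 4 — $7,950: deductible already satisfied, so owner's share is 20% × $7,950 = $1,590. OOP would hit $5,614.80 > $5,600, so the cap limits the owner to $5,600 − $4,024.80 = $1,575.20.

$1,575.20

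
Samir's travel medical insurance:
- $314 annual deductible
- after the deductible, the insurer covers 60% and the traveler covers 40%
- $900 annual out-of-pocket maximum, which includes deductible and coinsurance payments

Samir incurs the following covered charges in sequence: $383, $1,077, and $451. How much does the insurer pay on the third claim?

Claim 1 — $383: $314 to deductible, leaving $69; 40% of $69 = $27.60. Cost to traveler: $341.60. OOP to date $341.60. Insurer: $383 − $341.60 = $41.40.
Claim 2 — $1,077: 40% coinsurance on $1,077 = $430.80. Cost to traveler: $430.80. OOP to date $772.40. Insurer: $1,077 − $430.80 = $646.20.
Claim 3 — $451: deductible already satisfied, so traveler's share is 40% × $451 = $180.40. Adding that to $772.40 gives $952.80, past the $900 cap; traveler pays only $900 − $772.40 = $127.60. Plan pays $451 − $127.60 = $323.40.

$323.40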